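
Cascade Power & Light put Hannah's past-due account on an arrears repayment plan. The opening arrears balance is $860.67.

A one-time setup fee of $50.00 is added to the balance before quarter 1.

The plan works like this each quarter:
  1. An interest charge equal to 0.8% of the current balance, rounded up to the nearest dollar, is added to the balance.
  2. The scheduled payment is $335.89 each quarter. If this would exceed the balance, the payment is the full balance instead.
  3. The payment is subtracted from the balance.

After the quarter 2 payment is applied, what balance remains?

$251.89

Quarter 1: $910.67 +$8.00 interest = $918.67; pay $335.89 → $582.78
Quarter 2: $582.78 +$5.00 interest = $587.78; pay $335.89 → $251.89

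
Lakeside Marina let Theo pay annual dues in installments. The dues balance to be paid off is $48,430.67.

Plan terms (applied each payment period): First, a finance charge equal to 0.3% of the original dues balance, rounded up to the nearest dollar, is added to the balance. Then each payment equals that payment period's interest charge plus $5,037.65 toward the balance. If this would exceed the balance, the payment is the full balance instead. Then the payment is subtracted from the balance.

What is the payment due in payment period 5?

Payment period 1: $48,430.67 +$146.00 interest = $48,576.67; pay $5,183.65 → $43,393.02
Payment period 2: $43,393.02 +$146.00 interest = $43,539.02; pay $5,183.65 → $38,355.37
Payment period 3: $38,355.37 +$146.00 interest = $38,501.37; pay $5,183.65 → $33,317.72
Payment period 4: $33,317.72 +$146.00 interest = $33,463.72; pay $5,183.65 → $28,280.07
Payment period 5: $28,280.07 +$146.00 interest = $28,426.07; pay $5,183.65 → $23,242.42

$5,183.65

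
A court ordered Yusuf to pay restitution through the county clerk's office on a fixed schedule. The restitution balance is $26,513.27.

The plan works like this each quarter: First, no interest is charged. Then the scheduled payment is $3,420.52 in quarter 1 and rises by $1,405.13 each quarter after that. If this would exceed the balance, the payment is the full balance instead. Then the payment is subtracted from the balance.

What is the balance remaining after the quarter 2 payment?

Quarter 1: $26,513.27 − $3,420.52 → $23,092.75
Quarter 2: $23,092.75 − $4,825.65 → $18,267.10

$18,267.10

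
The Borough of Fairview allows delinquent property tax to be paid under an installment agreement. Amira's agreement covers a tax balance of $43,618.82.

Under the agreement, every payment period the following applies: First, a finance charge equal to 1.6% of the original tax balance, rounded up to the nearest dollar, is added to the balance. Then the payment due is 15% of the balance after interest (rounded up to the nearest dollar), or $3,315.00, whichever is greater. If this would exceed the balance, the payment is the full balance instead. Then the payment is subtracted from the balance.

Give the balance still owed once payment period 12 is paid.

Payment period 1: opening $43,618.82; interest $698.00 → $44,316.82; payment $6,648.00; balance $37,668.82
Payment period 2: opening $37,668.82; interest $698.00 → $38,366.82; payment $5,756.00; balance $32,610.82
Payment period 3: opening $32,610.82; interest $698.00 → $33,308.82; payment $4,997.00; balance $28,311.82
Payment period 4: opening $28,311.82; interest $698.00 → $29,009.82; payment $4,352.00; balance $24,657.82
Payment period 5: opening $24,657.82; interest $698.00 → $25,355.82; payment $3,804.00; balance $21,551.82
Payment period 6: opening $21,551.82; interest $698.00 → $22,249.82; payment $3,338.00; balance $18,911.82
Payment period 7: opening $18,911.82; interest $698.00 → $19,609.82; payment $3,315.00; balance $16,294.82
Payment period 8: opening $16,294.82; interest $698.00 → $16,992.82; payment $3,315.00; balance $13,677.82
Payment period 9: opening $13,677.82; interest $698.00 → $14,375.82; payment $3,315.00; balance $11,060.82
Payment period 10: opening $11,060.82; interest $698.00 → $11,758.82; payment $3,315.00; balance $8,443.82
Payment period 11: opening $8,443.82; interest $698.00 → $9,141.82; payment $3,315.00; balance $5,826.82
Payment period 12: opening $5,826.82; interest $698.00 → $6,524.82; payment $3,315.00; balance $3,209.82

$3,209.82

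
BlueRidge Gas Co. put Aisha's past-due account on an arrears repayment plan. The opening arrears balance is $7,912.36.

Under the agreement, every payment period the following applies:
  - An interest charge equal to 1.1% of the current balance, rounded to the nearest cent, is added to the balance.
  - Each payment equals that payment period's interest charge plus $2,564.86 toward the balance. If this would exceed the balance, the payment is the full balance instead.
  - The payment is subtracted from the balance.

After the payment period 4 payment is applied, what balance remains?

$0.00

Payment period 1: opening $7,912.36; interest $87.04 → $7,999.40; payment $2,651.90; balance $5,347.50
Payment period 2: opening $5,347.50; interest $58.82 → $5,406.32; payment $2,623.68; balance $2,782.64
Payment period 3: opening $2,782.64; interest $30.61 → $2,813.25; payment $2,595.47; balance $217.78
Payment period 4: opening $217.78; interest $2.40 → $220.18; payment $220.18; balance $0.00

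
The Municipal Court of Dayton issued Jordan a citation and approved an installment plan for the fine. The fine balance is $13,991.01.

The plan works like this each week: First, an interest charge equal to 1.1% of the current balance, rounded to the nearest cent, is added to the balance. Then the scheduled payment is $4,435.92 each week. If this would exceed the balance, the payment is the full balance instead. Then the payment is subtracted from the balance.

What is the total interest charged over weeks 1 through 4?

Week 1: $13,991.01 +$153.90 interest = $14,144.91; pay $4,435.92 → $9,708.99
Week 2: $9,708.99 +$106.80 interest = $9,815.79; pay $4,435.92 → $5,379.87
Week 3: $5,379.87 +$59.18 interest = $5,439.05; pay $4,435.92 → $1,003.13
Week 4: $1,003.13 +$11.03 interest = $1,014.16; pay $1,014.16 → $0.00
Total interest: $153.90 + $106.80 + $59.18 + $11.03 = $330.91

$330.91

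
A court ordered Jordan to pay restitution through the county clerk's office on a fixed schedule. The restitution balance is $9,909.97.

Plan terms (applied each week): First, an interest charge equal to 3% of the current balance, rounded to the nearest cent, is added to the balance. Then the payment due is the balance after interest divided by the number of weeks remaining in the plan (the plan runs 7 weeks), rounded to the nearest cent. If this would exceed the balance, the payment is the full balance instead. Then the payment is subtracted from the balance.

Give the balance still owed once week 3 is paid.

Week 1: $9,909.97 +$297.30 interest = $10,207.27; pay $1,458.18 → $8,749.09
Week 2: $8,749.09 +$262.47 interest = $9,011.56; pay $1,501.93 → $7,509.63
Week 3: $7,509.63 +$225.29 interest = $7,734.92; pay $1,546.98 → $6,187.94

$6,187.94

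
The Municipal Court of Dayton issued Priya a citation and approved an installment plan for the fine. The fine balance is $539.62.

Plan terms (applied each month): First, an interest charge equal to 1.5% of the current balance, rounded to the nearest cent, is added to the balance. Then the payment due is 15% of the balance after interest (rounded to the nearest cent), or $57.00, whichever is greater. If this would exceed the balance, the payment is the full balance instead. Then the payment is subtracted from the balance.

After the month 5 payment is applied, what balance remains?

Month 1: opening $539.62; interest $8.09 → $547.71; payment $82.16; balance $465.55
Month 2: opening $465.55; interest $6.98 → $472.53; payment $70.88; balance $401.65
Month 3: opening $401.65; interest $6.02 → $407.67; payment $61.15; balance $346.52
Month 4: opening $346.52; interest $5.20 → $351.72; payment $57.00; balance $294.72
Month 5: opening $294.72; interest $4.42 → $299.14; payment $57.00; balance $242.14

$242.14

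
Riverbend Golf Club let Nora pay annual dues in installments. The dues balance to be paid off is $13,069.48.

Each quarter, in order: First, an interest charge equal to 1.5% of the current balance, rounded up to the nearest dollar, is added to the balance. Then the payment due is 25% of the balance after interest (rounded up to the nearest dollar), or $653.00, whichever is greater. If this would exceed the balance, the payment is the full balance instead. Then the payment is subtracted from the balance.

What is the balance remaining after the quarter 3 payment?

$5,765.48

Quarter 1: opening $13,069.48; interest $197.00 → $13,266.48; payment $3,317.00; balance $9,949.48
Quarter 2: opening $9,949.48; interest $150.00 → $10,099.48; payment $2,525.00; balance $7,574.48
Quarter 3: opening $7,574.48; interest $114.00 → $7,688.48; payment $1,923.00; balance $5,765.48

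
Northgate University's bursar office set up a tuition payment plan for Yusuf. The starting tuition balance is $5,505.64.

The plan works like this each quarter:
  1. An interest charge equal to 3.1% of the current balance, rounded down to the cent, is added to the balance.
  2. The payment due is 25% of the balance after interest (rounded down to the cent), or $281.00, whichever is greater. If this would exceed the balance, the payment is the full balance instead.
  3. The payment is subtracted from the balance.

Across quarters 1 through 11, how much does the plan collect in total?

$6,198.72

Quarter 1: $5,505.64 +$170.67 interest = $5,676.31; pay $1,419.07 → $4,257.24
Quarter 2: $4,257.24 +$131.97 interest = $4,389.21; pay $1,097.30 → $3,291.91
Quarter 3: $3,291.91 +$102.04 interest = $3,393.95; pay $848.48 → $2,545.47
Quarter 4: $2,545.47 +$78.90 interest = $2,624.37; pay $656.09 → $1,968.28
Quarter 5: $1,968.28 +$61.01 interest = $2,029.29; pay $507.32 → $1,521.97
Quarter 6: $1,521.97 +$47.18 interest = $1,569.15; pay $392.28 → $1,176.87
Quarter 7: $1,176.87 +$36.48 interest = $1,213.35; pay $303.33 → $910.02
Quarter 8: $910.02 +$28.21 interest = $938.23; pay $281.00 → $657.23
Quarter 9: $657.23 +$20.37 interest = $677.60; pay $281.00 → $396.60
Quarter 10: $396.60 +$12.29 interest = $408.89; pay $281.00 → $127.89
Quarter 11: $127.89 +$3.96 interest = $131.85; pay $131.85 → $0.00
Total paid: $6,198.72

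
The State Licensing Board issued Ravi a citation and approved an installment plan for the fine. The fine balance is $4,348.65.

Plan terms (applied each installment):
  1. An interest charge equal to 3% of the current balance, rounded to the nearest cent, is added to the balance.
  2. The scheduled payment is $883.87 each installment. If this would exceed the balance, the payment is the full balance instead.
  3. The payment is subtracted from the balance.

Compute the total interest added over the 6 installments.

Installment 1: opening $4,348.65; interest $130.46 → $4,479.11; payment $883.87; balance $3,595.24
Installment 2: opening $3,595.24; interest $107.86 → $3,703.10; payment $883.87; balance $2,819.23
Installment 3: opening $2,819.23; interest $84.58 → $2,903.81; payment $883.87; balance $2,019.94
Installment 4: opening $2,019.94; interest $60.60 → $2,080.54; payment $883.87; balance $1,196.67
Installment 5: opening $1,196.67; interest $35.90 → $1,232.57; payment $883.87; balance $348.70
Installment 6: opening $348.70; interest $10.46 → $359.16; payment $359.16; balance $0.00
Total interest: $130.46 + $107.86 + $84.58 + $60.60 + $35.90 + $10.46 = $429.86

$429.86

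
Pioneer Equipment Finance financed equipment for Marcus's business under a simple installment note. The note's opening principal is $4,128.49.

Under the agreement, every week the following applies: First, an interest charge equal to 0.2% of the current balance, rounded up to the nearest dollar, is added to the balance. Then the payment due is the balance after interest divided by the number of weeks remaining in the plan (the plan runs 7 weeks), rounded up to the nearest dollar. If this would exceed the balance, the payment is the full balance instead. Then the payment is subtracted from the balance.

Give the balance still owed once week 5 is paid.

Week 1: $4,128.49 +$9.00 interest = $4,137.49; pay $592.00 → $3,545.49
Week 2: $3,545.49 +$8.00 interest = $3,553.49; pay $593.00 → $2,960.49
Week 3: $2,960.49 +$6.00 interest = $2,966.49; pay $594.00 → $2,372.49
Week 4: $2,372.49 +$5.00 interest = $2,377.49; pay $595.00 → $1,782.49
Week 5: $1,782.49 +$4.00 interest = $1,786.49; pay $596.00 → $1,190.49

$1,190.49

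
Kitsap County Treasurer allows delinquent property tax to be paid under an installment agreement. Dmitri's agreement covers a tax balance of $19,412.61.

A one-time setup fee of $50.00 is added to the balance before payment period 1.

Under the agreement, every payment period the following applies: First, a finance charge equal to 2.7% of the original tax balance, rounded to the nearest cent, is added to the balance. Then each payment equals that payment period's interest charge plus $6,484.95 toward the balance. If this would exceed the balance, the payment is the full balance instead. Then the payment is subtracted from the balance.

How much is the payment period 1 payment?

$7,009.09

Payment period 1: opening $19,462.61; interest $524.14 → $19,986.75; payment $7,009.09; balance $12,977.66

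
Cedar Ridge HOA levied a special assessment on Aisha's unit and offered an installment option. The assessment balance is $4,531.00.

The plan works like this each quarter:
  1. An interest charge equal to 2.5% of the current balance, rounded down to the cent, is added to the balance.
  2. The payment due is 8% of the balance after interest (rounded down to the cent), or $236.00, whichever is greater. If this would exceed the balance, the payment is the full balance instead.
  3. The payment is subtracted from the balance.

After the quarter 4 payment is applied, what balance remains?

$3,582.94

Quarter 1: $4,531.00 +$113.27 interest = $4,644.27; pay $371.54 → $4,272.73
Quarter 2: $4,272.73 +$106.81 interest = $4,379.54; pay $350.36 → $4,029.18
Quarter 3: $4,029.18 +$100.72 interest = $4,129.90; pay $330.39 → $3,799.51
Quarter 4: $3,799.51 +$94.98 interest = $3,894.49; pay $311.55 → $3,582.94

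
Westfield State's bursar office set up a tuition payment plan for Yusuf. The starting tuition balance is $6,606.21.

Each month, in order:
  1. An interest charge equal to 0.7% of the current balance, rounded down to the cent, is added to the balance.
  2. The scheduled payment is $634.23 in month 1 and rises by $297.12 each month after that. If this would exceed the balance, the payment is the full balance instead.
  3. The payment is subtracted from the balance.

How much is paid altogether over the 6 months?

$6,779.50

Month 1: opening $6,606.21; interest $46.24 → $6,652.45; payment $634.23; balance $6,018.22
Month 2: opening $6,018.22; interest $42.12 → $6,060.34; payment $931.35; balance $5,128.99
Month 3: opening $5,128.99; interest $35.90 → $5,164.89; payment $1,228.47; balance $3,936.42
Month 4: opening $3,936.42; interest $27.55 → $3,963.97; payment $1,525.59; balance $2,438.38
Month 5: opening $2,438.38; interest $17.06 → $2,455.44; payment $1,822.71; balance $632.73
Month 6: opening $632.73; interest $4.42 → $637.15; payment $637.15; balance $0.00
Total paid: $6,779.50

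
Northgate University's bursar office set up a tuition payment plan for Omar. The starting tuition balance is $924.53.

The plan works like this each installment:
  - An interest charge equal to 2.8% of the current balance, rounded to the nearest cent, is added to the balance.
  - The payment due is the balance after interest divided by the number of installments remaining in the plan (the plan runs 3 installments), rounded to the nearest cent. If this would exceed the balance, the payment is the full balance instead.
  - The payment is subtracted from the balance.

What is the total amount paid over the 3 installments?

$977.28

Installment 1: $924.53 +$25.89 interest = $950.42; pay $316.81 → $633.61
Installment 2: $633.61 +$17.74 interest = $651.35; pay $325.68 → $325.67
Installment 3: $325.67 +$9.12 interest = $334.79; pay $334.79 → $0.00
Total paid: $977.28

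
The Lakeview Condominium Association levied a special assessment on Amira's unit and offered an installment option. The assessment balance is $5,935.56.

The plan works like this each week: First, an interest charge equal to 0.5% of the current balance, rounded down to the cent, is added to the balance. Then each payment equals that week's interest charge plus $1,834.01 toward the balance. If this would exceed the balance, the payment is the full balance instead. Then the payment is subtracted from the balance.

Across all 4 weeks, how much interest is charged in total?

$63.66

# | Opening | Interest | Payment | End bal
1 | $5,935.56 | $29.67 | $1,863.68 | $4,101.55
2 | $4,101.55 | $20.50 | $1,854.51 | $2,267.54
3 | $2,267.54 | $11.33 | $1,845.34 | $433.53
4 | $433.53 | $2.16 | $435.69 | $0.00
Total interest: $29.67 + $20.50 + $11.33 + $2.16 = $63.66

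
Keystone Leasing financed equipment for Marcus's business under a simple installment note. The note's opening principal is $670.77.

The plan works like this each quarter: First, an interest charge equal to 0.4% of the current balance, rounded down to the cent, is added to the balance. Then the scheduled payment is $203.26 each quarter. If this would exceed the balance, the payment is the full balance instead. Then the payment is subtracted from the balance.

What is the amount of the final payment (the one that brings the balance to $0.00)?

Quarter 1: $670.77 +$2.68 interest = $673.45; pay $203.26 → $470.19
Quarter 2: $470.19 +$1.88 interest = $472.07; pay $203.26 → $268.81
Quarter 3: $268.81 +$1.07 interest = $269.88; pay $203.26 → $66.62
Quarter 4: $66.62 +$0.26 interest = $66.88; pay $66.88 → $0.00

$66.88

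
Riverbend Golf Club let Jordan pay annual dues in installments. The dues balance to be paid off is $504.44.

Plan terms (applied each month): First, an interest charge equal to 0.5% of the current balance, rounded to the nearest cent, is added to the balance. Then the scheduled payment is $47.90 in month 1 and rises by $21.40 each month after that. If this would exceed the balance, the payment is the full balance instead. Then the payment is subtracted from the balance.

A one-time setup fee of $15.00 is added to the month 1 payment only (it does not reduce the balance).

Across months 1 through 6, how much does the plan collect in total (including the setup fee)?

Month 1: $504.44 +$2.52 interest = $506.96; pay $47.90 (+ $15.00 fee) → $459.06
Month 2: $459.06 +$2.30 interest = $461.36; pay $69.30 → $392.06
Month 3: $392.06 +$1.96 interest = $394.02; pay $90.70 → $303.32
Month 4: $303.32 +$1.52 interest = $304.84; pay $112.10 → $192.74
Month 5: $192.74 +$0.96 interest = $193.70; pay $133.50 → $60.20
Month 6: $60.20 +$0.30 interest = $60.50; pay $60.50 → $0.00
Total paid: $529.00

$529.00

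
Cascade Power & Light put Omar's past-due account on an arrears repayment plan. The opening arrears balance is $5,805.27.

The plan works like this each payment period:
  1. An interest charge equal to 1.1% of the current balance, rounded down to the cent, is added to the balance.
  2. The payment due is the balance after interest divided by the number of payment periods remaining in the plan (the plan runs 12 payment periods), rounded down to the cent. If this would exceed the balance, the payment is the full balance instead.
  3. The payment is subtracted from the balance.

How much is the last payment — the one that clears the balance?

# | Opening | Interest | Payment | End bal
1 | $5,805.27 | $63.85 | $489.09 | $5,380.03
2 | $5,380.03 | $59.18 | $494.47 | $4,944.74
3 | $4,944.74 | $54.39 | $499.91 | $4,499.22
4 | $4,499.22 | $49.49 | $505.41 | $4,043.30
5 | $4,043.30 | $44.47 | $510.97 | $3,576.80
6 | $3,576.80 | $39.34 | $516.59 | $3,099.55
7 | $3,099.55 | $34.09 | $522.27 | $2,611.37
8 | $2,611.37 | $28.72 | $528.01 | $2,112.08
9 | $2,112.08 | $23.23 | $533.82 | $1,601.49
10 | $1,601.49 | $17.61 | $539.70 | $1,079.40
11 | $1,079.40 | $11.87 | $545.63 | $545.64
12 | $545.64 | $6.00 | $551.64 | $0.00

$551.64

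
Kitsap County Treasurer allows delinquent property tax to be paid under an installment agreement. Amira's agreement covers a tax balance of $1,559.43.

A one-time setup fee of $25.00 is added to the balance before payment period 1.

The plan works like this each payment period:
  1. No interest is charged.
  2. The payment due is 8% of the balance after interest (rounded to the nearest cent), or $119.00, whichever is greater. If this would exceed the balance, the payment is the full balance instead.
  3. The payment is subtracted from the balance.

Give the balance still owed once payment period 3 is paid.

$1,219.68

Payment period 1: $1,584.43 − $126.75 → $1,457.68
Payment period 2: $1,457.68 − $119.00 → $1,338.68
Payment period 3: $1,338.68 − $119.00 → $1,219.68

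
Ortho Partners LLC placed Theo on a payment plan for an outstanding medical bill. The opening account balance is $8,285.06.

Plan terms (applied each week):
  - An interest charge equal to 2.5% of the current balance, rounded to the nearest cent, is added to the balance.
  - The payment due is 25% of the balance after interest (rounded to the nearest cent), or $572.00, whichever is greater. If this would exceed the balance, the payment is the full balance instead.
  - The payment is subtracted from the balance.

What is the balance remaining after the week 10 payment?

Week 1: $8,285.06 +$207.13 interest = $8,492.19; pay $2,123.05 → $6,369.14
Week 2: $6,369.14 +$159.23 interest = $6,528.37; pay $1,632.09 → $4,896.28
Week 3: $4,896.28 +$122.41 interest = $5,018.69; pay $1,254.67 → $3,764.02
Week 4: $3,764.02 +$94.10 interest = $3,858.12; pay $964.53 → $2,893.59
Week 5: $2,893.59 +$72.34 interest = $2,965.93; pay $741.48 → $2,224.45
Week 6: $2,224.45 +$55.61 interest = $2,280.06; pay $572.00 → $1,708.06
Week 7: $1,708.06 +$42.70 interest = $1,750.76; pay $572.00 → $1,178.76
Week 8: $1,178.76 +$29.47 interest = $1,208.23; pay $572.00 → $636.23
Week 9: $636.23 +$15.91 interest = $652.14; pay $572.00 → $80.14
Week 10: $80.14 +$2.00 interest = $82.14; pay $82.14 → $0.00

$0.00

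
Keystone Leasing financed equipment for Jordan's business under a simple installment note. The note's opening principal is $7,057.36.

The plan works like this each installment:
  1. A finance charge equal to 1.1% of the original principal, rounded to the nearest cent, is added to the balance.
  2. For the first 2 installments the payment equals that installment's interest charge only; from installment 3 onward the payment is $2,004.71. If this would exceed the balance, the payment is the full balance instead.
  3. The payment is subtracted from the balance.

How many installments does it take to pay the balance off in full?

6

Installment 1: opening $7,057.36; interest $77.63 → $7,134.99; payment $77.63; balance $7,057.36
Installment 2: opening $7,057.36; interest $77.63 → $7,134.99; payment $77.63; balance $7,057.36
Installment 3: opening $7,057.36; interest $77.63 → $7,134.99; payment $2,004.71; balance $5,130.28
Installment 4: opening $5,130.28; interest $77.63 → $5,207.91; payment $2,004.71; balance $3,203.20
Installment 5: opening $3,203.20; interest $77.63 → $3,280.83; payment $2,004.71; balance $1,276.12
Installment 6: opening $1,276.12; interest $77.63 → $1,353.75; payment $1,353.75; balance $0.00
Balance reaches $0.00 in installment 6.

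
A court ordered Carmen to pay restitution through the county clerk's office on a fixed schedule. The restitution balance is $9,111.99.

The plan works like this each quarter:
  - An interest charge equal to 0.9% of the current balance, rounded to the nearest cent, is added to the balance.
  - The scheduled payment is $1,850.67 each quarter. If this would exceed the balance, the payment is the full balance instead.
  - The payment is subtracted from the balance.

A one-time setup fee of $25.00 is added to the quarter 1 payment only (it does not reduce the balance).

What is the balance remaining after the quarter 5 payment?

# | Opening | Interest | Payment | Fee | End bal
1 | $9,111.99 | $82.01 | $1,850.67 | $25.00 | $7,343.33
2 | $7,343.33 | $66.09 | $1,850.67 | — | $5,558.75
3 | $5,558.75 | $50.03 | $1,850.67 | — | $3,758.11
4 | $3,758.11 | $33.82 | $1,850.67 | — | $1,941.26
5 | $1,941.26 | $17.47 | $1,850.67 | — | $108.06

$108.06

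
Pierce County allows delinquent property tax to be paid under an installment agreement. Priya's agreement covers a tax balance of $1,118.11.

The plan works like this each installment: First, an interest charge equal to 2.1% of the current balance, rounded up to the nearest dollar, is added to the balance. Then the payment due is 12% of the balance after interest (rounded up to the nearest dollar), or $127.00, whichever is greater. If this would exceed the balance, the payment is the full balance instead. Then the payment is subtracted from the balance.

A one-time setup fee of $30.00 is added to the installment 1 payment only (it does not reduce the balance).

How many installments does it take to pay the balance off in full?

10

Installment 1: opening $1,118.11; interest $24.00 → $1,142.11; payment $138.00 (+ $30.00 fee); balance $1,004.11
Installment 2: opening $1,004.11; interest $22.00 → $1,026.11; payment $127.00; balance $899.11
Installment 3: opening $899.11; interest $19.00 → $918.11; payment $127.00; balance $791.11
Installment 4: opening $791.11; interest $17.00 → $808.11; payment $127.00; balance $681.11
Installment 5: opening $681.11; interest $15.00 → $696.11; payment $127.00; balance $569.11
Installment 6: opening $569.11; interest $12.00 → $581.11; payment $127.00; balance $454.11
Installment 7: opening $454.11; interest $10.00 → $464.11; payment $127.00; balance $337.11
Installment 8: opening $337.11; interest $8.00 → $345.11; payment $127.00; balance $218.11
Installment 9: opening $218.11; interest $5.00 → $223.11; payment $127.00; balance $96.11
Installment 10: opening $96.11; interest $3.00 → $99.11; payment $99.11; balance $0.00
Balance reaches $0.00 in installment 10.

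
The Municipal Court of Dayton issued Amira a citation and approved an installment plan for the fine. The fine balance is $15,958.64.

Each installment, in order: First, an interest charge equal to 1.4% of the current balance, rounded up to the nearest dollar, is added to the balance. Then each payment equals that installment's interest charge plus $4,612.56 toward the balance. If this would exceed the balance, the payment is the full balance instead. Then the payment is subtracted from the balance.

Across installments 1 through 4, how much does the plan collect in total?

$16,466.64

Installment 1: $15,958.64 +$224.00 interest = $16,182.64; pay $4,836.56 → $11,346.08
Installment 2: $11,346.08 +$159.00 interest = $11,505.08; pay $4,771.56 → $6,733.52
Installment 3: $6,733.52 +$95.00 interest = $6,828.52; pay $4,707.56 → $2,120.96
Installment 4: $2,120.96 +$30.00 interest = $2,150.96; pay $2,150.96 → $0.00
Total paid: $16,466.64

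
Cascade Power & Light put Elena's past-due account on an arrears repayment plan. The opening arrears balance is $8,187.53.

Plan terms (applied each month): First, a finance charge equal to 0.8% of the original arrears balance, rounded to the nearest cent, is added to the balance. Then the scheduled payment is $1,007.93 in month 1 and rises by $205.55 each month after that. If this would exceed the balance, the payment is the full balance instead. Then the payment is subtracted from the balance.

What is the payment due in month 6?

$1,485.38

Month 1: opening $8,187.53; interest $65.50 → $8,253.03; payment $1,007.93; balance $7,245.10
Month 2: opening $7,245.10; interest $65.50 → $7,310.60; payment $1,213.48; balance $6,097.12
Month 3: opening $6,097.12; interest $65.50 → $6,162.62; payment $1,419.03; balance $4,743.59
Month 4: opening $4,743.59; interest $65.50 → $4,809.09; payment $1,624.58; balance $3,184.51
Month 5: opening $3,184.51; interest $65.50 → $3,250.01; payment $1,830.13; balance $1,419.88
Month 6: opening $1,419.88; interest $65.50 → $1,485.38; payment $1,485.38; balance $0.00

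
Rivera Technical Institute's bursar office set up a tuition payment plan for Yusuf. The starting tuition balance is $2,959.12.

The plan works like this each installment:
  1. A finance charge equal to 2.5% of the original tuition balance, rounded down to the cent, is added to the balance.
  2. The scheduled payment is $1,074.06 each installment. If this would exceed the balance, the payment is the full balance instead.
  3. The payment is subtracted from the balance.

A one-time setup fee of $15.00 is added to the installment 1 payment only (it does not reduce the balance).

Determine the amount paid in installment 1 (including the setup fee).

Installment 1: opening $2,959.12; interest $73.97 → $3,033.09; payment $1,074.06 (+ $15.00 fee); balance $1,959.03

$1,089.06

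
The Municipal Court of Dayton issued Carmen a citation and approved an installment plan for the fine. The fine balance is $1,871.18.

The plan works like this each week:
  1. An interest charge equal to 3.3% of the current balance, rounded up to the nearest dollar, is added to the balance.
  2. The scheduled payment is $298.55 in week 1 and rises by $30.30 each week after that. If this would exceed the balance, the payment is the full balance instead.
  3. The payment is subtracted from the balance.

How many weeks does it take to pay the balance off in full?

# | Opening | Interest | Payment | End bal
1 | $1,871.18 | $62.00 | $298.55 | $1,634.63
2 | $1,634.63 | $54.00 | $328.85 | $1,359.78
3 | $1,359.78 | $45.00 | $359.15 | $1,045.63
4 | $1,045.63 | $35.00 | $389.45 | $691.18
5 | $691.18 | $23.00 | $419.75 | $294.43
6 | $294.43 | $10.00 | $304.43 | $0.00
Balance reaches $0.00 in week 6.

6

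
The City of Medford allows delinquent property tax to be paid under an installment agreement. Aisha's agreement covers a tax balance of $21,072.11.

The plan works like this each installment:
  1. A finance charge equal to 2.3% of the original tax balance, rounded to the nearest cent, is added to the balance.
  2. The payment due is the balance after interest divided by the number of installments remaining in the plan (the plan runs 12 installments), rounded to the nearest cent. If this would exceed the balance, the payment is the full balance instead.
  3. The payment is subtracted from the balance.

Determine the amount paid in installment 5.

$2,003.36

Installment 1: opening $21,072.11; interest $484.66 → $21,556.77; payment $1,796.40; balance $19,760.37
Installment 2: opening $19,760.37; interest $484.66 → $20,245.03; payment $1,840.46; balance $18,404.57
Installment 3: opening $18,404.57; interest $484.66 → $18,889.23; payment $1,888.92; balance $17,000.31
Installment 4: opening $17,000.31; interest $484.66 → $17,484.97; payment $1,942.77; balance $15,542.20
Installment 5: opening $15,542.20; interest $484.66 → $16,026.86; payment $2,003.36; balance $14,023.50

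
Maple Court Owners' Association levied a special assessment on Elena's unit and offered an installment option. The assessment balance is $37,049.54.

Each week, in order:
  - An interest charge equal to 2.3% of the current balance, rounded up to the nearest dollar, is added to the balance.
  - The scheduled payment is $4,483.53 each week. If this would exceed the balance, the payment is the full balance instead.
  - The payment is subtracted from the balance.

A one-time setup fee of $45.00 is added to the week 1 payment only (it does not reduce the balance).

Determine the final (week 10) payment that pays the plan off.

$1,225.77

Week 1: $37,049.54 +$853.00 interest = $37,902.54; pay $4,483.53 (+ $45.00 fee) → $33,419.01
Week 2: $33,419.01 +$769.00 interest = $34,188.01; pay $4,483.53 → $29,704.48
Week 3: $29,704.48 +$684.00 interest = $30,388.48; pay $4,483.53 → $25,904.95
Week 4: $25,904.95 +$596.00 interest = $26,500.95; pay $4,483.53 → $22,017.42
Week 5: $22,017.42 +$507.00 interest = $22,524.42; pay $4,483.53 → $18,040.89
Week 6: $18,040.89 +$415.00 interest = $18,455.89; pay $4,483.53 → $13,972.36
Week 7: $13,972.36 +$322.00 interest = $14,294.36; pay $4,483.53 → $9,810.83
Week 8: $9,810.83 +$226.00 interest = $10,036.83; pay $4,483.53 → $5,553.30
Week 9: $5,553.30 +$128.00 interest = $5,681.30; pay $4,483.53 → $1,197.77
Week 10: $1,197.77 +$28.00 interest = $1,225.77; pay $1,225.77 → $0.00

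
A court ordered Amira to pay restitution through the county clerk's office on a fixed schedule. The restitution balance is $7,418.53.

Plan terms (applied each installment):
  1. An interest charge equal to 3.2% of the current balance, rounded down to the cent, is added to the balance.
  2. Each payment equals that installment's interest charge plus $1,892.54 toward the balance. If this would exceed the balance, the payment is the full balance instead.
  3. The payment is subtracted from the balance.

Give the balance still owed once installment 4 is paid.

$0.00

# | Opening | Interest | Payment | End bal
1 | $7,418.53 | $237.39 | $2,129.93 | $5,525.99
2 | $5,525.99 | $176.83 | $2,069.37 | $3,633.45
3 | $3,633.45 | $116.27 | $2,008.81 | $1,740.91
4 | $1,740.91 | $55.70 | $1,796.61 | $0.00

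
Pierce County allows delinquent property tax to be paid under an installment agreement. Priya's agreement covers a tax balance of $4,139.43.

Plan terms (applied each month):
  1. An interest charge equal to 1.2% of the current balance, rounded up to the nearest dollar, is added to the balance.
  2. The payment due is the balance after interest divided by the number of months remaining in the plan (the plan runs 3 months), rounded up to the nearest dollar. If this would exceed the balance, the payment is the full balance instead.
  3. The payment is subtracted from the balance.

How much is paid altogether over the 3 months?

# | Opening | Interest | Payment | End bal
1 | $4,139.43 | $50.00 | $1,397.00 | $2,792.43
2 | $2,792.43 | $34.00 | $1,414.00 | $1,412.43
3 | $1,412.43 | $17.00 | $1,429.43 | $0.00
Total paid: $4,240.43

$4,240.43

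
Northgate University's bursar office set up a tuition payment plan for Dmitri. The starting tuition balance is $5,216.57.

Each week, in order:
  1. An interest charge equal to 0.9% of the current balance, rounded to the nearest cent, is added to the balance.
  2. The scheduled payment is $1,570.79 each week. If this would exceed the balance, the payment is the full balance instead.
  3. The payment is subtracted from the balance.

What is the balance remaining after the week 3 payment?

Week 1: opening $5,216.57; interest $46.95 → $5,263.52; payment $1,570.79; balance $3,692.73
Week 2: opening $3,692.73; interest $33.23 → $3,725.96; payment $1,570.79; balance $2,155.17
Week 3: opening $2,155.17; interest $19.40 → $2,174.57; payment $1,570.79; balance $603.78

$603.78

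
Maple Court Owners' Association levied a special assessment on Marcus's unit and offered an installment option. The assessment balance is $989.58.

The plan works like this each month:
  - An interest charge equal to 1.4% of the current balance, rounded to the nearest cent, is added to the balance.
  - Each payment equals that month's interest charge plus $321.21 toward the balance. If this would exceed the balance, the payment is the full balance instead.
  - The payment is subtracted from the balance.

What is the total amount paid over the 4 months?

$1,018.01

# | Opening | Interest | Payment | End bal
1 | $989.58 | $13.85 | $335.06 | $668.37
2 | $668.37 | $9.36 | $330.57 | $347.16
3 | $347.16 | $4.86 | $326.07 | $25.95
4 | $25.95 | $0.36 | $26.31 | $0.00
Total paid: $1,018.01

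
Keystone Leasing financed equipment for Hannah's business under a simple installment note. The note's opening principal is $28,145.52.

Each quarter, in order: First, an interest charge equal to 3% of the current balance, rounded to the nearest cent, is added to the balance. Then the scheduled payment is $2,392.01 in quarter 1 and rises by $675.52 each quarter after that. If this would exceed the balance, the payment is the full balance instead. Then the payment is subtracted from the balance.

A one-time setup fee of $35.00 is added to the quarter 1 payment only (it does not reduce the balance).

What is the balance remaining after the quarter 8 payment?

$0.00

Quarter 1: opening $28,145.52; interest $844.37 → $28,989.89; payment $2,392.01 (+ $35.00 fee); balance $26,597.88
Quarter 2: opening $26,597.88; interest $797.94 → $27,395.82; payment $3,067.53; balance $24,328.29
Quarter 3: opening $24,328.29; interest $729.85 → $25,058.14; payment $3,743.05; balance $21,315.09
Quarter 4: opening $21,315.09; interest $639.45 → $21,954.54; payment $4,418.57; balance $17,535.97
Quarter 5: opening $17,535.97; interest $526.08 → $18,062.05; payment $5,094.09; balance $12,967.96
Quarter 6: opening $12,967.96; interest $389.04 → $13,357.00; payment $5,769.61; balance $7,587.39
Quarter 7: opening $7,587.39; interest $227.62 → $7,815.01; payment $6,445.13; balance $1,369.88
Quarter 8: opening $1,369.88; interest $41.10 → $1,410.98; payment $1,410.98; balance $0.00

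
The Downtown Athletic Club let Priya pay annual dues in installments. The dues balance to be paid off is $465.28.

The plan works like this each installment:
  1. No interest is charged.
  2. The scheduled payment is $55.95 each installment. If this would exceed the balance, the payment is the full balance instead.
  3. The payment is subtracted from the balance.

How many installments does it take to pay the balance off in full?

Installment 1: opening $465.28; payment $55.95; balance $409.33
Installment 2: opening $409.33; payment $55.95; balance $353.38
Installment 3: opening $353.38; payment $55.95; balance $297.43
Installment 4: opening $297.43; payment $55.95; balance $241.48
Installment 5: opening $241.48; payment $55.95; balance $185.53
Installment 6: opening $185.53; payment $55.95; balance $129.58
Installment 7: opening $129.58; payment $55.95; balance $73.63
Installment 8: opening $73.63; payment $55.95; balance $17.68
Installment 9: opening $17.68; payment $17.68; balance $0.00
Balance reaches $0.00 in installment 9.

9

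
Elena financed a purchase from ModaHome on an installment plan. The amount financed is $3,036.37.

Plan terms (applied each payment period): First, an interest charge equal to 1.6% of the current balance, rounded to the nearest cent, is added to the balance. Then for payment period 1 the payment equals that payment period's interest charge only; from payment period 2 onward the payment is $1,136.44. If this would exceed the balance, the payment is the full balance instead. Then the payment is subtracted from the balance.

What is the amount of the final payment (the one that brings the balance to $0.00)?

$856.74

Payment period 1: opening $3,036.37; interest $48.58 → $3,084.95; payment $48.58; balance $3,036.37
Payment period 2: opening $3,036.37; interest $48.58 → $3,084.95; payment $1,136.44; balance $1,948.51
Payment period 3: opening $1,948.51; interest $31.18 → $1,979.69; payment $1,136.44; balance $843.25
Payment period 4: opening $843.25; interest $13.49 → $856.74; payment $856.74; balance $0.00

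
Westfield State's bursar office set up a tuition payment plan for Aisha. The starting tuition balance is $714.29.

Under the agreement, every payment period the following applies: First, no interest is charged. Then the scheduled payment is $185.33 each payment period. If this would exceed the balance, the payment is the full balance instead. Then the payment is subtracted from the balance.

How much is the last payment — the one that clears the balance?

Payment period 1: opening $714.29; payment $185.33; balance $528.96
Payment period 2: opening $528.96; payment $185.33; balance $343.63
Payment period 3: opening $343.63; payment $185.33; balance $158.30
Payment period 4: opening $158.30; payment $158.30; balance $0.00

$158.30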